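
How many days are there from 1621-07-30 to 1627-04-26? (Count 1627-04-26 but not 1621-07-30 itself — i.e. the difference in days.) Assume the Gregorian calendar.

Jul 30, 1621 → Jul 30, 1622: 365 days.
Jul 30, 1622 → Jul 30, 1623: 365 days.
Jul 30, 1623 → Jul 30, 1624: 366 days (Feb 29, 1624 is in that span).
Jul 30, 1624 → Jul 30, 1625: 365 days.
Jul 30, 1625 → Jul 30, 1626: 365 days.
Jul 30, 1626 → Aug 30, 1626: 31 days (July has 31).
Aug 30, 1626 → Sep 30, 1626: 31 days (August has 31).
Sep 30, 1626 → Oct 30, 1626: 30 days (September has 30).
Oct 30, 1626 → Nov 30, 1626: 31 days (October has 31).
Nov 30, 1626 → Dec 30, 1626: 30 days (November has 30).
Dec 30, 1626 → Jan 30, 1627: 31 days (December has 31).
Jan 30, 1627 → Feb 28, 1627: 29 days (January has 31).
Feb 28, 1627 → Mar 28, 1627: 28 days (February has 28).
Mar 28, 1627 → Apr 26, 1627: 29 days.
Total: 2096 days.

2096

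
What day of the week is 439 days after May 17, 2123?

First find the weekday of May 17, 2123. Doomsday rule: the anchor day for the 2100s is Sunday. For year 23: 23÷12 = 1 r 11, and 11÷4 = 2, so 1+11+2 = 14.
Sunday + 14 ≡ Sunday — that's 2123's doomsday.
In May the doomsday date is May 9.
May 17 is 8 days after May 9; 8 mod 7 = 1, so Sunday + 1 = Monday.
439 mod 7 = 5, so 439 days after a Monday is Monday + 5 = Saturday.

Saturday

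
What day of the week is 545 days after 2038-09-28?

Monday

First find the weekday of Sep 28, 2038. Doomsday rule: the anchor day for the 2000s is Tuesday. For year 38: 38÷12 = 3 r 2, and 2÷4 = 0, so 3+2+0 = 5.
Tuesday + 5 ≡ Sunday — that's 2038's doomsday.
In September the doomsday date is Sep 5.
Sep 28 is 23 days after Sep 5; 23 mod 7 = 2, so Sunday + 2 = Tuesday.
545 mod 7 = 6, so 545 days after a Tuesday is Tuesday + 6 = Monday.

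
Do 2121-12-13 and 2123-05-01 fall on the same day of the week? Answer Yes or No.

Yes

From Dec 13, 2121 to May 1, 2123 is 504 days.
504 mod 7 = 0, so they are the same weekday.
(Dec 13, 2121 is a Saturday; May 1, 2123 is a Saturday.)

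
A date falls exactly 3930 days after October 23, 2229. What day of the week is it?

Monday

First find the weekday of Oct 23, 2229. Doomsday rule: the anchor day for the 2200s is Friday. For year 29: 29÷12 = 2 r 5, and 5÷4 = 1, so 2+5+1 = 8.
Friday + 8 ≡ Saturday — that's 2229's doomsday.
In October the doomsday date is Oct 10.
Oct 23 is 13 days after Oct 10; 13 mod 7 = 6, so Saturday + 6 = Friday.
3930 mod 7 = 3, so 3930 days after a Friday is Friday + 3 = Monday.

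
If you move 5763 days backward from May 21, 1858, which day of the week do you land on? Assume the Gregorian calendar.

First find the weekday of May 21, 1858. Doomsday rule: the anchor day for the 1800s is Friday. For year 58: 58÷12 = 4 r 10, and 10÷4 = 2, so 4+10+2 = 16.
Friday + 16 ≡ Sunday — that's 1858's doomsday.
In May the doomsday date is May 9.
May 21 is 12 days after May 9; 12 mod 7 = 5, so Sunday + 5 = Friday.
5763 mod 7 = 2, so 5763 days before a Friday is Friday − 2 = Wednesday.

Wednesday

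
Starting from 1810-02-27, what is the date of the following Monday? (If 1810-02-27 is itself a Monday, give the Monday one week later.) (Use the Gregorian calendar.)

March 5, 1810

Feb 27, 1810 is a Tuesday.
From Tuesday to the next Monday is 6 days.
Feb 27, 1810 + 6 = Mar 5, 1810.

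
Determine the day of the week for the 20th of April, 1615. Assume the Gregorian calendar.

Doomsday rule: the anchor day for the 1600s is Tuesday. For year 15: 15÷12 = 1 r 3, and 3÷4 = 0, so 1+3+0 = 4.
Tuesday + 4 ≡ Saturday — that's 1615's doomsday.
In April the doomsday date is Apr 4.
Apr 20 is 16 days after Apr 4; 16 mod 7 = 2, so Saturday + 2 = Monday.

Monday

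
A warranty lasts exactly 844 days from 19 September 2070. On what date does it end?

+365 (one year) → Sep 19, 2071 (479 left).
+366 (one year; includes Feb 29, 2072) → Sep 19, 2072 (113 left).
Sep has 30 days: +12 → Oct 1, 2072 (101 left).
Oct has 31 days: +31 → Nov 1, 2072 (70 left).
Nov has 30 days: +30 → Dec 1, 2072 (40 left).
Dec has 31 days: +31 → Jan 1, 2073 (9 left).
+9 → Jan 10, 2073.

January 10, 2073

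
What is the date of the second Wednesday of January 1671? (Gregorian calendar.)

January 14, 1671

January 1, 1671 is a Thursday.
The first Wednesday is therefore January 7 (6 days later).
The second Wednesday is 7 + 1×7 = January 14.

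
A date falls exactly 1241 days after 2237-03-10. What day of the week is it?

First find the weekday of Mar 10, 2237. Doomsday rule: the anchor day for the 2200s is Friday. For year 37: 37÷12 = 3 r 1, and 1÷4 = 0, so 3+1+0 = 4.
Friday + 4 ≡ Tuesday — that's 2237's doomsday.
In March the doomsday date is Mar 14.
Mar 10 is 4 days before Mar 14; 4 mod 7 = 4, so Tuesday − 4 = Friday.
1241 mod 7 = 2, so 1241 days after a Friday is Friday + 2 = Sunday.

Sunday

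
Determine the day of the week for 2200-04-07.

Doomsday rule: the anchor day for the 2200s is Friday. For year 00: 0÷12 = 0 r 0, and 0÷4 = 0, so 0+0+0 = 0.
Friday + 0 ≡ Friday — that's 2200's doomsday.
In April the doomsday date is Apr 4.
Apr 7 is 3 days after Apr 4; 3 mod 7 = 3, so Friday + 3 = Monday.

Monday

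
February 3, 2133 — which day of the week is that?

January 1, 2133 is a Thursday.
Jan 1, 2133 → Feb 1, 2133: 31 days (January has 31).
Feb 1, 2133 → Feb 3, 2133: 2 days.
Total: 33 days.
33 mod 7 = 5, so Thursday + 5 = Tuesday.

Tuesday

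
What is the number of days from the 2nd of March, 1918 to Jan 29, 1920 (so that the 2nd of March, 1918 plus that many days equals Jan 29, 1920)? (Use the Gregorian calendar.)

Mar 2, 1918 → Mar 2, 1919: 365 days.
Mar 2, 1919 → Apr 2, 1919: 31 days (March has 31).
Apr 2, 1919 → May 2, 1919: 30 days (April has 30).
May 2, 1919 → Jun 2, 1919: 31 days (May has 31).
Jun 2, 1919 → Jul 2, 1919: 30 days (June has 30).
Jul 2, 1919 → Aug 2, 1919: 31 days (July has 31).
Aug 2, 1919 → Sep 2, 1919: 31 days (August has 31).
Sep 2, 1919 → Oct 2, 1919: 30 days (September has 30).
Oct 2, 1919 → Nov 2, 1919: 31 days (October has 31).
Nov 2, 1919 → Dec 2, 1919: 30 days (November has 30).
Dec 2, 1919 → Jan 2, 1920: 31 days (December has 31).
Jan 2, 1920 → Jan 29, 1920: 27 days.
Total: 698 days.

698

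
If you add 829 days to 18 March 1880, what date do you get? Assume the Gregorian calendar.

June 25, 1882

+365 (one year) → Mar 18, 1881 (464 left).
+365 (one year) → Mar 18, 1882 (99 left).
Mar has 31 days: +14 → Apr 1, 1882 (85 left).
Apr has 30 days: +30 → May 1, 1882 (55 left).
May has 31 days: +31 → Jun 1, 1882 (24 left).
+24 → Jun 25, 1882.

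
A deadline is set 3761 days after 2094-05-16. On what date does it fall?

+365 (one year) → May 16, 2095 (3396 left).
+366 (one year; includes Feb 29, 2096) → May 16, 2096 (3030 left).
+365 (one year) → May 16, 2097 (2665 left).
+365 (one year) → May 16, 2098 (2300 left).
+365 (one year) → May 16, 2099 (1935 left).
+365 (one year) → May 16, 2100 (1570 left).
+365 (one year) → May 16, 2101 (1205 left).
+365 (one year) → May 16, 2102 (840 left).
+365 (one year) → May 16, 2103 (475 left).
+366 (one year; includes Feb 29, 2104) → May 16, 2104 (109 left).
May has 31 days: +16 → Jun 1, 2104 (93 left).
Jun has 30 days: +30 → Jul 1, 2104 (63 left).
Jul has 31 days: +31 → Aug 1, 2104 (32 left).
Aug has 31 days: +31 → Sep 1, 2104 (1 left).
+1 → Sep 2, 2104.

September 2, 2104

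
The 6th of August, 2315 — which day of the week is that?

Doomsday rule: the anchor day for the 2300s is Wednesday. For year 15: 15÷12 = 1 r 3, and 3÷4 = 0, so 1+3+0 = 4.
Wednesday + 4 ≡ Sunday — that's 2315's doomsday.
In August the doomsday date is Aug 8.
Aug 6 is 2 days before Aug 8; 2 mod 7 = 2, so Sunday − 2 = Friday.

Friday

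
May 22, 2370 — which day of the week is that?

Friday

Doomsday rule: the anchor day for the 2300s is Wednesday. For year 70: 70÷12 = 5 r 10, and 10÷4 = 2, so 5+10+2 = 17.
Wednesday + 17 ≡ Saturday — that's 2370's doomsday.
In May the doomsday date is May 9.
May 22 is 13 days after May 9; 13 mod 7 = 6, so Saturday + 6 = Friday.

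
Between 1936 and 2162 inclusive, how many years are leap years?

56

Multiples of 4 in [1936,2162]: 57.
Of those, multiples of 100: 2 (not leap unless ÷400).
Multiples of 400: 1.
Leap years = 57 − 2 + 1 = 56.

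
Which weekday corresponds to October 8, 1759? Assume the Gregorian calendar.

Monday

Doomsday rule: the anchor day for the 1700s is Sunday. For year 59: 59÷12 = 4 r 11, and 11÷4 = 2, so 4+11+2 = 17.
Sunday + 17 ≡ Wednesday — that's 1759's doomsday.
In October the doomsday date is Oct 10.
Oct 8 is 2 days before Oct 10; 2 mod 7 = 2, so Wednesday − 2 = Monday.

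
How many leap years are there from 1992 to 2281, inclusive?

Multiples of 4 in [1992,2281]: 73.
Of those, multiples of 100: 3 (not leap unless ÷400).
Multiples of 400: 1.
Leap years = 73 − 3 + 1 = 71.

71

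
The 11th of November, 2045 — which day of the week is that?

Doomsday rule: the anchor day for the 2000s is Tuesday. For year 45: 45÷12 = 3 r 9, and 9÷4 = 2, so 3+9+2 = 14.
Tuesday + 14 ≡ Tuesday — that's 2045's doomsday.
In November the doomsday date is Nov 7.
Nov 11 is 4 days after Nov 7; 4 mod 7 = 4, so Tuesday + 4 = Saturday.

Saturday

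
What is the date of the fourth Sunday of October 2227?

October 1, 2227 is a Monday.
The first Sunday is therefore October 7 (6 days later).
The fourth Sunday is 7 + 3×7 = October 28.

October 28, 2227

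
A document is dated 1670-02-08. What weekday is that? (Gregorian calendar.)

Saturday

Doomsday rule: the anchor day for the 1600s is Tuesday. For year 70: 70÷12 = 5 r 10, and 10÷4 = 2, so 5+10+2 = 17.
Tuesday + 17 ≡ Friday — that's 1670's doomsday.
In February the doomsday date is Feb 28 (1670 is not a leap year).
Feb 8 is 20 days before Feb 28; 20 mod 7 = 6, so Friday − 6 = Saturday.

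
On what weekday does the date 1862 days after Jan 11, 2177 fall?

Saturday

Jan 11, 2177 is a Saturday.
1862 mod 7 = 0, so 1862 days after a Saturday is Saturday + 0 = Saturday.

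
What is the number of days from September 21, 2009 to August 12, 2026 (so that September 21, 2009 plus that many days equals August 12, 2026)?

Sep 21, 2009 → Sep 21, 2010: 365 days.
Sep 21, 2010 → Sep 21, 2011: 365 days.
Sep 21, 2011 → Sep 21, 2012: 366 days (Feb 29, 2012 is in that span).
Sep 21, 2012 → Sep 21, 2013: 365 days.
Sep 21, 2013 → Sep 21, 2014: 365 days.
Sep 21, 2014 → Sep 21, 2015: 365 days.
Sep 21, 2015 → Sep 21, 2016: 366 days (Feb 29, 2016 is in that span).
Sep 21, 2016 → Sep 21, 2017: 365 days.
Sep 21, 2017 → Sep 21, 2018: 365 days.
Sep 21, 2018 → Sep 21, 2019: 365 days.
Sep 21, 2019 → Sep 21, 2020: 366 days (Feb 29, 2020 is in that span).
Sep 21, 2020 → Sep 21, 2021: 365 days.
Sep 21, 2021 → Sep 21, 2022: 365 days.
Sep 21, 2022 → Sep 21, 2023: 365 days.
Sep 21, 2023 → Sep 21, 2024: 366 days (Feb 29, 2024 is in that span).
Sep 21, 2024 → Sep 21, 2025: 365 days.
Sep 21, 2025 → Oct 21, 2025: 30 days (September has 30).
Oct 21, 2025 → Nov 21, 2025: 31 days (October has 31).
Nov 21, 2025 → Dec 21, 2025: 30 days (November has 30).
Dec 21, 2025 → Jan 21, 2026: 31 days (December has 31).
Jan 21, 2026 → Feb 21, 2026: 31 days (January has 31).
Feb 21, 2026 → Mar 21, 2026: 28 days (February has 28).
Mar 21, 2026 → Apr 21, 2026: 31 days (March has 31).
Apr 21, 2026 → May 21, 2026: 30 days (April has 30).
May 21, 2026 → Jun 21, 2026: 31 days (May has 31).
Jun 21, 2026 → Jul 21, 2026: 30 days (June has 30).
Jul 21, 2026 → Aug 12, 2026: 22 days.
Total: 6169 days.

6169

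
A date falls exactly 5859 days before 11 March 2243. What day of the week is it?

Mar 11, 2243 is a Saturday.
5859 mod 7 = 0, so 5859 days before a Saturday is Saturday − 0 = Saturday.

Saturday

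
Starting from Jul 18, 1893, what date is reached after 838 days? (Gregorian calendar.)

+365 (one year) → Jul 18, 1894 (473 left).
+365 (one year) → Jul 18, 1895 (108 left).
Jul has 31 days: +14 → Aug 1, 1895 (94 left).
Aug has 31 days: +31 → Sep 1, 1895 (63 left).
Sep has 30 days: +30 → Oct 1, 1895 (33 left).
Oct has 31 days: +31 → Nov 1, 1895 (2 left).
+2 → Nov 3, 1895.

November 3, 1895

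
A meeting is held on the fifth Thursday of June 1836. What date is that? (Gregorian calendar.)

June 1, 1836 is a Wednesday.
The first Thursday is therefore June 2 (1 days later).
The fifth Thursday is 2 + 4×7 = June 30.

June 30, 1836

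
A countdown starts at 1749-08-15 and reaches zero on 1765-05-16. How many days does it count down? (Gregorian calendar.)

Aug 15, 1749 → Aug 15, 1750: 365 days.
Aug 15, 1750 → Aug 15, 1751: 365 days.
Aug 15, 1751 → Aug 15, 1752: 366 days (Feb 29, 1752 is in that span).
Aug 15, 1752 → Aug 15, 1753: 365 days.
Aug 15, 1753 → Aug 15, 1754: 365 days.
Aug 15, 1754 → Aug 15, 1755: 365 days.
Aug 15, 1755 → Aug 15, 1756: 366 days (Feb 29, 1756 is in that span).
Aug 15, 1756 → Aug 15, 1757: 365 days.
Aug 15, 1757 → Aug 15, 1758: 365 days.
Aug 15, 1758 → Aug 15, 1759: 365 days.
Aug 15, 1759 → Aug 15, 1760: 366 days (Feb 29, 1760 is in that span).
Aug 15, 1760 → Aug 15, 1761: 365 days.
Aug 15, 1761 → Aug 15, 1762: 365 days.
Aug 15, 1762 → Aug 15, 1763: 365 days.
Aug 15, 1763 → Aug 15, 1764: 366 days (Feb 29, 1764 is in that span).
Aug 15, 1764 → Sep 15, 1764: 31 days (August has 31).
Sep 15, 1764 → Oct 15, 1764: 30 days (September has 30).
Oct 15, 1764 → Nov 15, 1764: 31 days (October has 31).
Nov 15, 1764 → Dec 15, 1764: 30 days (November has 30).
Dec 15, 1764 → Jan 15, 1765: 31 days (December has 31).
Jan 15, 1765 → Feb 15, 1765: 31 days (January has 31).
Feb 15, 1765 → Mar 15, 1765: 28 days (February has 28).
Mar 15, 1765 → Apr 15, 1765: 31 days (March has 31).
Apr 15, 1765 → May 15, 1765: 30 days (April has 30).
May 15, 1765 → May 16, 1765: 1 days.
Total: 5753 days.

5753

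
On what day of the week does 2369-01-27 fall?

Doomsday rule: the anchor day for the 2300s is Wednesday. For year 69: 69÷12 = 5 r 9, and 9÷4 = 2, so 5+9+2 = 16.
Wednesday + 16 ≡ Friday — that's 2369's doomsday.
In January the doomsday date is Jan 3 (2369 is not a leap year).
Jan 27 is 24 days after Jan 3; 24 mod 7 = 3, so Friday + 3 = Monday.

Monday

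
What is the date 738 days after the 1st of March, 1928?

+365 (one year) → Mar 1, 1929 (373 left).
Mar has 31 days: +31 → Apr 1, 1929 (342 left).
Apr has 30 days: +30 → May 1, 1929 (312 left).
May has 31 days: +31 → Jun 1, 1929 (281 left).
Jun has 30 days: +30 → Jul 1, 1929 (251 left).
Jul has 31 days: +31 → Aug 1, 1929 (220 left).
Aug has 31 days: +31 → Sep 1, 1929 (189 left).
Sep has 30 days: +30 → Oct 1, 1929 (159 left).
Oct has 31 days: +31 → Nov 1, 1929 (128 left).
Nov has 30 days: +30 → Dec 1, 1929 (98 left).
Dec has 31 days: +31 → Jan 1, 1930 (67 left).
Jan has 31 days: +31 → Feb 1, 1930 (36 left).
Feb has 28 days: +28 → Mar 1, 1930 (8 left).
+8 → Mar 9, 1930.

March 9, 1930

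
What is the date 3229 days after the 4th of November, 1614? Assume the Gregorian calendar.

+365 (one year) → Nov 4, 1615 (2864 left).
+366 (one year; includes Feb 29, 1616) → Nov 4, 1616 (2498 left).
+365 (one year) → Nov 4, 1617 (2133 left).
+365 (one year) → Nov 4, 1618 (1768 left).
+365 (one year) → Nov 4, 1619 (1403 left).
+366 (one year; includes Feb 29, 1620) → Nov 4, 1620 (1037 left).
+365 (one year) → Nov 4, 1621 (672 left).
+365 (one year) → Nov 4, 1622 (307 left).
Nov has 30 days: +27 → Dec 1, 1622 (280 left).
Dec has 31 days: +31 → Jan 1, 1623 (249 left).
Jan has 31 days: +31 → Feb 1, 1623 (218 left).
Feb has 28 days: +28 → Mar 1, 1623 (190 left).
Mar has 31 days: +31 → Apr 1, 1623 (159 left).
Apr has 30 days: +30 → May 1, 1623 (129 left).
May has 31 days: +31 → Jun 1, 1623 (98 left).
Jun has 30 days: +30 → Jul 1, 1623 (68 left).
Jul has 31 days: +31 → Aug 1, 1623 (37 left).
Aug has 31 days: +31 → Sep 1, 1623 (6 left).
+6 → Sep 7, 1623.

September 7, 1623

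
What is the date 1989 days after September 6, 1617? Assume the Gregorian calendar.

+365 (one year) → Sep 6, 1618 (1624 left).
+365 (one year) → Sep 6, 1619 (1259 left).
+366 (one year; includes Feb 29, 1620) → Sep 6, 1620 (893 left).
+365 (one year) → Sep 6, 1621 (528 left).
+365 (one year) → Sep 6, 1622 (163 left).
Sep has 30 days: +25 → Oct 1, 1622 (138 left).
Oct has 31 days: +31 → Nov 1, 1622 (107 left).
Nov has 30 days: +30 → Dec 1, 1622 (77 left).
Dec has 31 days: +31 → Jan 1, 1623 (46 left).
Jan has 31 days: +31 → Feb 1, 1623 (15 left).
+15 → Feb 16, 1623.

February 16, 1623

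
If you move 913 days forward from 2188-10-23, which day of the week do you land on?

Sunday

First find the weekday of Oct 23, 2188. Doomsday rule: the anchor day for the 2100s is Sunday. For year 88: 88÷12 = 7 r 4, and 4÷4 = 1, so 7+4+1 = 12.
Sunday + 12 ≡ Friday — that's 2188's doomsday.
In October the doomsday date is Oct 10.
Oct 23 is 13 days after Oct 10; 13 mod 7 = 6, so Friday + 6 = Thursday.
913 mod 7 = 3, so 913 days after a Thursday is Thursday + 3 = Sunday.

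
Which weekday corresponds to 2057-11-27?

Doomsday rule: the anchor day for the 2000s is Tuesday. For year 57: 57÷12 = 4 r 9, and 9÷4 = 2, so 4+9+2 = 15.
Tuesday + 15 ≡ Wednesday — that's 2057's doomsday.
In November the doomsday date is Nov 7.
Nov 27 is 20 days after Nov 7; 20 mod 7 = 6, so Wednesday + 6 = Tuesday.

Tuesday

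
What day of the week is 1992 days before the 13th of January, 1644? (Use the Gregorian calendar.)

Saturday

First find the weekday of Jan 13, 1644. Doomsday rule: the anchor day for the 1600s is Tuesday. For year 44: 44÷12 = 3 r 8, and 8÷4 = 2, so 3+8+2 = 13.
Tuesday + 13 ≡ Monday — that's 1644's doomsday.
In January the doomsday date is Jan 4 (1644 is a leap year (divisible by 4)).
Jan 13 is 9 days after Jan 4; 9 mod 7 = 2, so Monday + 2 = Wednesday.
1992 mod 7 = 4, so 1992 days before a Wednesday is Wednesday − 4 = Saturday.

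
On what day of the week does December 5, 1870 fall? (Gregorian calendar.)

Monday

Doomsday rule: the anchor day for the 1800s is Friday. For year 70: 70÷12 = 5 r 10, and 10÷4 = 2, so 5+10+2 = 17.
Friday + 17 ≡ Monday — that's 1870's doomsday.
In December the doomsday date is Dec 12.
Dec 5 is 7 days before Dec 12; 7 mod 7 = 0, so Monday − 0 = Monday.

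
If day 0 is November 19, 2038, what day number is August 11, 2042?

Nov 19, 2038 → Nov 19, 2039: 365 days.
Nov 19, 2039 → Nov 19, 2040: 366 days (Feb 29, 2040 is in that span).
Nov 19, 2040 → Nov 19, 2041: 365 days.
Nov 19, 2041 → Dec 19, 2041: 30 days (November has 30).
Dec 19, 2041 → Jan 19, 2042: 31 days (December has 31).
Jan 19, 2042 → Feb 19, 2042: 31 days (January has 31).
Feb 19, 2042 → Mar 19, 2042: 28 days (February has 28).
Mar 19, 2042 → Apr 19, 2042: 31 days (March has 31).
Apr 19, 2042 → May 19, 2042: 30 days (April has 30).
May 19, 2042 → Jun 19, 2042: 31 days (May has 31).
Jun 19, 2042 → Jul 19, 2042: 30 days (June has 30).
Jul 19, 2042 → Aug 11, 2042: 23 days.
Total: 1361 days.

1361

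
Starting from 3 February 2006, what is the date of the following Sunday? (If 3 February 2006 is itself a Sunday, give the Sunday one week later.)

February 5, 2006

Feb 3, 2006 is a Friday.
From Friday to the next Sunday is 2 days.
Feb 3, 2006 + 2 = Feb 5, 2006.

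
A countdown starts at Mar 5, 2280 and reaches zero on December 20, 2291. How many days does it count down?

4307

Mar 5, 2280 → Mar 5, 2281: 365 days.
Mar 5, 2281 → Mar 5, 2282: 365 days.
Mar 5, 2282 → Mar 5, 2283: 365 days.
Mar 5, 2283 → Mar 5, 2284: 366 days (Feb 29, 2284 is in that span).
Mar 5, 2284 → Mar 5, 2285: 365 days.
Mar 5, 2285 → Mar 5, 2286: 365 days.
Mar 5, 2286 → Mar 5, 2287: 365 days.
Mar 5, 2287 → Mar 5, 2288: 366 days (Feb 29, 2288 is in that span).
Mar 5, 2288 → Mar 5, 2289: 365 days.
Mar 5, 2289 → Mar 5, 2290: 365 days.
Mar 5, 2290 → Mar 5, 2291: 365 days.
Mar 5, 2291 → Apr 5, 2291: 31 days (March has 31).
Apr 5, 2291 → May 5, 2291: 30 days (April has 30).
May 5, 2291 → Jun 5, 2291: 31 days (May has 31).
Jun 5, 2291 → Jul 5, 2291: 30 days (June has 30).
Jul 5, 2291 → Aug 5, 2291: 31 days (July has 31).
Aug 5, 2291 → Sep 5, 2291: 31 days (August has 31).
Sep 5, 2291 → Oct 5, 2291: 30 days (September has 30).
Oct 5, 2291 → Nov 5, 2291: 31 days (October has 31).
Nov 5, 2291 → Dec 5, 2291: 30 days (November has 30).
Dec 5, 2291 → Dec 20, 2291: 15 days.
Total: 4307 days.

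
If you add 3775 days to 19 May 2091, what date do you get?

+366 (one year; includes Feb 29, 2092) → May 19, 2092 (3409 left).
+365 (one year) → May 19, 2093 (3044 left).
+365 (one year) → May 19, 2094 (2679 left).
+365 (one year) → May 19, 2095 (2314 left).
+366 (one year; includes Feb 29, 2096) → May 19, 2096 (1948 left).
+365 (one year) → May 19, 2097 (1583 left).
+365 (one year) → May 19, 2098 (1218 left).
+365 (one year) → May 19, 2099 (853 left).
+365 (one year) → May 19, 2100 (488 left).
+365 (one year) → May 19, 2101 (123 left).
May has 31 days: +13 → Jun 1, 2101 (110 left).
Jun has 30 days: +30 → Jul 1, 2101 (80 left).
Jul has 31 days: +31 → Aug 1, 2101 (49 left).
Aug has 31 days: +31 → Sep 1, 2101 (18 left).
+18 → Sep 19, 2101.

September 19, 2101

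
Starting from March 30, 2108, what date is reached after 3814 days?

September 8, 2118

+365 (one year) → Mar 30, 2109 (3449 left).
+365 (one year) → Mar 30, 2110 (3084 left).
+365 (one year) → Mar 30, 2111 (2719 left).
+366 (one year; includes Feb 29, 2112) → Mar 30, 2112 (2353 left).
+365 (one year) → Mar 30, 2113 (1988 left).
+365 (one year) → Mar 30, 2114 (1623 left).
+365 (one year) → Mar 30, 2115 (1258 left).
+366 (one year; includes Feb 29, 2116) → Mar 30, 2116 (892 left).
+365 (one year) → Mar 30, 2117 (527 left).
+365 (one year) → Mar 30, 2118 (162 left).
Mar has 31 days: +2 → Apr 1, 2118 (160 left).
Apr has 30 days: +30 → May 1, 2118 (130 left).
May has 31 days: +31 → Jun 1, 2118 (99 left).
Jun has 30 days: +30 → Jul 1, 2118 (69 left).
Jul has 31 days: +31 → Aug 1, 2118 (38 left).
Aug has 31 days: +31 → Sep 1, 2118 (7 left).
+7 → Sep 8, 2118.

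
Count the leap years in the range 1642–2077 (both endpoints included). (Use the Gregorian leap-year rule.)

Multiples of 4 in [1642,2077]: 109.
Of those, multiples of 100: 4 (not leap unless ÷400).
Multiples of 400: 1.
Leap years = 109 − 4 + 1 = 106.

106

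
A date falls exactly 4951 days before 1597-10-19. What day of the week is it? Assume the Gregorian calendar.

Oct 19, 1597 is a Sunday.
4951 mod 7 = 2, so 4951 days before a Sunday is Sunday − 2 = Friday.

Friday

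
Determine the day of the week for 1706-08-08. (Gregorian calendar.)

Doomsday rule: the anchor day for the 1700s is Sunday. For year 06: 6÷12 = 0 r 6, and 6÷4 = 1, so 0+6+1 = 7.
Sunday + 7 ≡ Sunday — that's 1706's doomsday.
In August the doomsday date is Aug 8.
Aug 8 is the doomsday itself: Sunday.

Sunday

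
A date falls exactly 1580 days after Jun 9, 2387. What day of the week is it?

First find the weekday of Jun 9, 2387. Doomsday rule: the anchor day for the 2300s is Wednesday. For year 87: 87÷12 = 7 r 3, and 3÷4 = 0, so 7+3+0 = 10.
Wednesday + 10 ≡ Saturday — that's 2387's doomsday.
In June the doomsday date is Jun 6.
Jun 9 is 3 days after Jun 6; 3 mod 7 = 3, so Saturday + 3 = Tuesday.
1580 mod 7 = 5, so 1580 days after a Tuesday is Tuesday + 5 = Sunday.

Sunday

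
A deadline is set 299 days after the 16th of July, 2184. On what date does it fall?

May 11, 2185

Jul has 31 days: +16 → Aug 1, 2184 (283 left).
Aug has 31 days: +31 → Sep 1, 2184 (252 left).
Sep has 30 days: +30 → Oct 1, 2184 (222 left).
Oct has 31 days: +31 → Nov 1, 2184 (191 left).
Nov has 30 days: +30 → Dec 1, 2184 (161 left).
Dec has 31 days: +31 → Jan 1, 2185 (130 left).
Jan has 31 days: +31 → Feb 1, 2185 (99 left).
Feb has 28 days: +28 → Mar 1, 2185 (71 left).
Mar has 31 days: +31 → Apr 1, 2185 (40 left).
Apr has 30 days: +30 → May 1, 2185 (10 left).
+10 → May 11, 2185.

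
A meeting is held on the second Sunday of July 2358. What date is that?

July 13, 2358

July 1, 2358 is a Tuesday.
The first Sunday is therefore July 6 (5 days later).
The second Sunday is 6 + 1×7 = July 13.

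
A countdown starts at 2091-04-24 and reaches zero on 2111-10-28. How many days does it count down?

7491

Apr 24, 2091 → Apr 24, 2092: 366 days (Feb 29, 2092 is in that span).
Apr 24, 2092 → Apr 24, 2093: 365 days.
Apr 24, 2093 → Apr 24, 2094: 365 days.
Apr 24, 2094 → Apr 24, 2095: 365 days.
Apr 24, 2095 → Apr 24, 2096: 366 days (Feb 29, 2096 is in that span).
Apr 24, 2096 → Apr 24, 2097: 365 days.
Apr 24, 2097 → Apr 24, 2098: 365 days.
Apr 24, 2098 → Apr 24, 2099: 365 days.
Apr 24, 2099 → Apr 24, 2100: 365 days.
Apr 24, 2100 → Apr 24, 2101: 365 days.
Apr 24, 2101 → Apr 24, 2102: 365 days.
Apr 24, 2102 → Apr 24, 2103: 365 days.
Apr 24, 2103 → Apr 24, 2104: 366 days (Feb 29, 2104 is in that span).
Apr 24, 2104 → Apr 24, 2105: 365 days.
Apr 24, 2105 → Apr 24, 2106: 365 days.
Apr 24, 2106 → Apr 24, 2107: 365 days.
Apr 24, 2107 → Apr 24, 2108: 366 days (Feb 29, 2108 is in that span).
Apr 24, 2108 → Apr 24, 2109: 365 days.
Apr 24, 2109 → Apr 24, 2110: 365 days.
Apr 24, 2110 → Apr 24, 2111: 365 days.
Apr 24, 2111 → May 24, 2111: 30 days (April has 30).
May 24, 2111 → Jun 24, 2111: 31 days (May has 31).
Jun 24, 2111 → Jul 24, 2111: 30 days (June has 30).
Jul 24, 2111 → Aug 24, 2111: 31 days (July has 31).
Aug 24, 2111 → Sep 24, 2111: 31 days (August has 31).
Sep 24, 2111 → Oct 24, 2111: 30 days (September has 30).
Oct 24, 2111 → Oct 28, 2111: 4 days.
Total: 7491 days.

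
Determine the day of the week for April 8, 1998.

Wednesday

Doomsday rule: the anchor day for the 1900s is Wednesday. For year 98: 98÷12 = 8 r 2, and 2÷4 = 0, so 8+2+0 = 10.
Wednesday + 10 ≡ Saturday — that's 1998's doomsday.
In April the doomsday date is Apr 4.
Apr 8 is 4 days after Apr 4; 4 mod 7 = 4, so Saturday + 4 = Wednesday.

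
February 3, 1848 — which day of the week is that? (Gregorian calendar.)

Thursday

Doomsday rule: the anchor day for the 1800s is Friday. For year 48: 48÷12 = 4 r 0, and 0÷4 = 0, so 4+0+0 = 4.
Friday + 4 ≡ Tuesday — that's 1848's doomsday.
In February the doomsday date is Feb 29 (1848 is a leap year (divisible by 4)).
Feb 3 is 26 days before Feb 29; 26 mod 7 = 5, so Tuesday − 5 = Thursday.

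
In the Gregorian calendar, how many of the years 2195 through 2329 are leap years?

Multiples of 4 in [2195,2329]: 34.
Of those, multiples of 100: 2 (not leap unless ÷400).
Multiples of 400: 0.
Leap years = 34 − 2 + 0 = 32.

32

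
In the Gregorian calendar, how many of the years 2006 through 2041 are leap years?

9

Multiples of 4 in [2006,2041]: 9.
Of those, multiples of 100: 0 (not leap unless ÷400).
Multiples of 400: 0.
Leap years = 9 − 0 + 0 = 9.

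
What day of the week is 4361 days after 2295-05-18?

Saturday

First find the weekday of May 18, 2295. Doomsday rule: the anchor day for the 2200s is Friday. For year 95: 95÷12 = 7 r 11, and 11÷4 = 2, so 7+11+2 = 20.
Friday + 20 ≡ Thursday — that's 2295's doomsday.
In May the doomsday date is May 9.
May 18 is 9 days after May 9; 9 mod 7 = 2, so Thursday + 2 = Saturday.
4361 mod 7 = 0, so 4361 days after a Saturday is Saturday + 0 = Saturday.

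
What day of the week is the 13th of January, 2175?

Friday

Doomsday rule: the anchor day for the 2100s is Sunday. For year 75: 75÷12 = 6 r 3, and 3÷4 = 0, so 6+3+0 = 9.
Sunday + 9 ≡ Tuesday — that's 2175's doomsday.
In January the doomsday date is Jan 3 (2175 is not a leap year).
Jan 13 is 10 days after Jan 3; 10 mod 7 = 3, so Tuesday + 3 = Friday.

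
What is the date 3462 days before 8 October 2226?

April 16, 2217

−365 (one year) → Oct 8, 2225 (3097 left).
−365 (one year) → Oct 8, 2224 (2732 left).
−366 (one year; includes Feb 29, 2224) → Oct 8, 2223 (2366 left).
−365 (one year) → Oct 8, 2222 (2001 left).
−365 (one year) → Oct 8, 2221 (1636 left).
−365 (one year) → Oct 8, 2220 (1271 left).
−366 (one year; includes Feb 29, 2220) → Oct 8, 2219 (905 left).
−365 (one year) → Oct 8, 2218 (540 left).
−365 (one year) → Oct 8, 2217 (175 left).
−8 → Sep 30, 2217 (end of Sep, 30 days; 167 left).
−30 → Aug 31, 2217 (end of Aug, 31 days; 137 left).
−31 → Jul 31, 2217 (end of Jul, 31 days; 106 left).
−31 → Jun 30, 2217 (end of Jun, 30 days; 75 left).
−30 → May 31, 2217 (end of May, 31 days; 45 left).
−31 → Apr 30, 2217 (end of Apr, 30 days; 14 left).
−14 → Apr 16, 2217.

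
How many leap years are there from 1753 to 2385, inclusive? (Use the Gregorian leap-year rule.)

153

Multiples of 4 in [1753,2385]: 158.
Of those, multiples of 100: 6 (not leap unless ÷400).
Multiples of 400: 1.
Leap years = 158 − 6 + 1 = 153.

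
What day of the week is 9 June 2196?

Doomsday rule: the anchor day for the 2100s is Sunday. For year 96: 96÷12 = 8 r 0, and 0÷4 = 0, so 8+0+0 = 8.
Sunday + 8 ≡ Monday — that's 2196's doomsday.
In June the doomsday date is Jun 6.
Jun 9 is 3 days after Jun 6; 3 mod 7 = 3, so Monday + 3 = Thursday.

Thursday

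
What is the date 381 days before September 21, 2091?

September 5, 2090

−21 → Aug 31, 2091 (end of Aug, 31 days; 360 left).
−31 → Jul 31, 2091 (end of Jul, 31 days; 329 left).
−31 → Jun 30, 2091 (end of Jun, 30 days; 298 left).
−30 → May 31, 2091 (end of May, 31 days; 268 left).
−31 → Apr 30, 2091 (end of Apr, 30 days; 237 left).
−30 → Mar 31, 2091 (end of Mar, 31 days; 207 left).
−31 → Feb 28, 2091 (end of Feb, 28 days; 176 left).
−28 → Jan 31, 2091 (end of Jan, 31 days; 148 left).
−31 → Dec 31, 2090 (end of Dec, 31 days; 117 left).
−31 → Nov 30, 2090 (end of Nov, 30 days; 86 left).
−30 → Oct 31, 2090 (end of Oct, 31 days; 56 left).
−31 → Sep 30, 2090 (end of Sep, 30 days; 25 left).
−25 → Sep 5, 2090.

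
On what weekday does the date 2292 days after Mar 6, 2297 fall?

Tuesday

First find the weekday of Mar 6, 2297. Doomsday rule: the anchor day for the 2200s is Friday. For year 97: 97÷12 = 8 r 1, and 1÷4 = 0, so 8+1+0 = 9.
Friday + 9 ≡ Sunday — that's 2297's doomsday.
In March the doomsday date is Mar 14.
Mar 6 is 8 days before Mar 14; 8 mod 7 = 1, so Sunday − 1 = Saturday.
2292 mod 7 = 3, so 2292 days after a Saturday is Saturday + 3 = Tuesday.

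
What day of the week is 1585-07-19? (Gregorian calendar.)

Friday

Doomsday rule: the anchor day for the 1500s is Wednesday. For year 85: 85÷12 = 7 r 1, and 1÷4 = 0, so 7+1+0 = 8.
Wednesday + 8 ≡ Thursday — that's 1585's doomsday.
In July the doomsday date is Jul 11.
Jul 19 is 8 days after Jul 11; 8 mod 7 = 1, so Thursday + 1 = Friday.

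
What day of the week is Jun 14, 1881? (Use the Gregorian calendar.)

Tuesday

Doomsday rule: the anchor day for the 1800s is Friday. For year 81: 81÷12 = 6 r 9, and 9÷4 = 2, so 6+9+2 = 17.
Friday + 17 ≡ Monday — that's 1881's doomsday.
In June the doomsday date is Jun 6.
Jun 14 is 8 days after Jun 6; 8 mod 7 = 1, so Monday + 1 = Tuesday.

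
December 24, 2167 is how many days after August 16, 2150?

Aug 16, 2150 → Aug 16, 2151: 365 days.
Aug 16, 2151 → Aug 16, 2152: 366 days (Feb 29, 2152 is in that span).
Aug 16, 2152 → Aug 16, 2153: 365 days.
Aug 16, 2153 → Aug 16, 2154: 365 days.
Aug 16, 2154 → Aug 16, 2155: 365 days.
Aug 16, 2155 → Aug 16, 2156: 366 days (Feb 29, 2156 is in that span).
Aug 16, 2156 → Aug 16, 2157: 365 days.
Aug 16, 2157 → Aug 16, 2158: 365 days.
Aug 16, 2158 → Aug 16, 2159: 365 days.
Aug 16, 2159 → Aug 16, 2160: 366 days (Feb 29, 2160 is in that span).
Aug 16, 2160 → Aug 16, 2161: 365 days.
Aug 16, 2161 → Aug 16, 2162: 365 days.
Aug 16, 2162 → Aug 16, 2163: 365 days.
Aug 16, 2163 → Aug 16, 2164: 366 days (Feb 29, 2164 is in that span).
Aug 16, 2164 → Aug 16, 2165: 365 days.
Aug 16, 2165 → Aug 16, 2166: 365 days.
Aug 16, 2166 → Aug 16, 2167: 365 days.
Aug 16, 2167 → Sep 16, 2167: 31 days (August has 31).
Sep 16, 2167 → Oct 16, 2167: 30 days (September has 30).
Oct 16, 2167 → Nov 16, 2167: 31 days (October has 31).
Nov 16, 2167 → Dec 16, 2167: 30 days (November has 30).
Dec 16, 2167 → Dec 24, 2167: 8 days.
Total: 6339 days.

6339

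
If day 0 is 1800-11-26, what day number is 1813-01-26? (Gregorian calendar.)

4444

Nov 26, 1800 → Nov 26, 1801: 365 days.
Nov 26, 1801 → Nov 26, 1802: 365 days.
Nov 26, 1802 → Nov 26, 1803: 365 days.
Nov 26, 1803 → Nov 26, 1804: 366 days (Feb 29, 1804 is in that span).
Nov 26, 1804 → Nov 26, 1805: 365 days.
Nov 26, 1805 → Nov 26, 1806: 365 days.
Nov 26, 1806 → Nov 26, 1807: 365 days.
Nov 26, 1807 → Nov 26, 1808: 366 days (Feb 29, 1808 is in that span).
Nov 26, 1808 → Nov 26, 1809: 365 days.
Nov 26, 1809 → Nov 26, 1810: 365 days.
Nov 26, 1810 → Nov 26, 1811: 365 days.
Nov 26, 1811 → Nov 26, 1812: 366 days (Feb 29, 1812 is in that span).
Nov 26, 1812 → Dec 26, 1812: 30 days (November has 30).
Dec 26, 1812 → Jan 26, 1813: 31 days.
Total: 4444 days.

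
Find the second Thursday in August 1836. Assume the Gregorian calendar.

August 1, 1836 is a Monday.
The first Thursday is therefore August 4 (3 days later).
The second Thursday is 4 + 1×7 = August 11.

August 11, 1836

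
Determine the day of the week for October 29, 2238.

Monday

Doomsday rule: the anchor day for the 2200s is Friday. For year 38: 38÷12 = 3 r 2, and 2÷4 = 0, so 3+2+0 = 5.
Friday + 5 ≡ Wednesday — that's 2238's doomsday.
In October the doomsday date is Oct 10.
Oct 29 is 19 days after Oct 10; 19 mod 7 = 5, so Wednesday + 5 = Monday.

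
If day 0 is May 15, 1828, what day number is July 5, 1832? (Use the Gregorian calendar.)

1512

May 15, 1828 → May 15, 1829: 365 days.
May 15, 1829 → May 15, 1830: 365 days.
May 15, 1830 → May 15, 1831: 365 days.
May 15, 1831 → May 15, 1832: 366 days (Feb 29, 1832 is in that span).
May 15, 1832 → Jun 15, 1832: 31 days (May has 31).
Jun 15, 1832 → Jul 5, 1832: 20 days.
Total: 1512 days.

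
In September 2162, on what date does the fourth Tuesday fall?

September 28, 2162

September 1, 2162 is a Wednesday.
The first Tuesday is therefore September 7 (6 days later).
The fourth Tuesday is 7 + 3×7 = September 28.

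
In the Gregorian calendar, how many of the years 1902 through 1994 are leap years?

Multiples of 4 in [1902,1994]: 23.
Of those, multiples of 100: 0 (not leap unless ÷400).
Multiples of 400: 0.
Leap years = 23 − 0 + 0 = 23.

23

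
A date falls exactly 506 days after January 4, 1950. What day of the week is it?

Jan 4, 1950 is a Wednesday.
506 mod 7 = 2, so 506 days after a Wednesday is Wednesday + 2 = Friday.

Friday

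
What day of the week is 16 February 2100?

Tuesday

January 1, 2100 is a Friday.
Jan 1, 2100 → Feb 1, 2100: 31 days (January has 31).
Feb 1, 2100 → Feb 16, 2100: 15 days.
Total: 46 days.
46 mod 7 = 4, so Friday + 4 = Tuesday.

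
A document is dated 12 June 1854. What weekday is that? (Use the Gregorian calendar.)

Doomsday rule: the anchor day for the 1800s is Friday. For year 54: 54÷12 = 4 r 6, and 6÷4 = 1, so 4+6+1 = 11.
Friday + 11 ≡ Tuesday — that's 1854's doomsday.
In June the doomsday date is Jun 6.
Jun 12 is 6 days after Jun 6; 6 mod 7 = 6, so Tuesday + 6 = Monday.

Monday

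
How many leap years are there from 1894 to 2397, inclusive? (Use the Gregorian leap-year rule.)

122

Multiples of 4 in [1894,2397]: 126.
Of those, multiples of 100: 5 (not leap unless ÷400).
Multiples of 400: 1.
Leap years = 126 − 5 + 1 = 122.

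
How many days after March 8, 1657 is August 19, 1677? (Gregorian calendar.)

Mar 8, 1657 → Mar 8, 1658: 365 days.
Mar 8, 1658 → Mar 8, 1659: 365 days.
Mar 8, 1659 → Mar 8, 1660: 366 days (Feb 29, 1660 is in that span).
Mar 8, 1660 → Mar 8, 1661: 365 days.
Mar 8, 1661 → Mar 8, 1662: 365 days.
Mar 8, 1662 → Mar 8, 1663: 365 days.
Mar 8, 1663 → Mar 8, 1664: 366 days (Feb 29, 1664 is in that span).
Mar 8, 1664 → Mar 8, 1665: 365 days.
Mar 8, 1665 → Mar 8, 1666: 365 days.
Mar 8, 1666 → Mar 8, 1667: 365 days.
Mar 8, 1667 → Mar 8, 1668: 366 days (Feb 29, 1668 is in that span).
Mar 8, 1668 → Mar 8, 1669: 365 days.
Mar 8, 1669 → Mar 8, 1670: 365 days.
Mar 8, 1670 → Mar 8, 1671: 365 days.
Mar 8, 1671 → Mar 8, 1672: 366 days (Feb 29, 1672 is in that span).
Mar 8, 1672 → Mar 8, 1673: 365 days.
Mar 8, 1673 → Mar 8, 1674: 365 days.
Mar 8, 1674 → Mar 8, 1675: 365 days.
Mar 8, 1675 → Mar 8, 1676: 366 days (Feb 29, 1676 is in that span).
Mar 8, 1676 → Mar 8, 1677: 365 days.
Mar 8, 1677 → Apr 8, 1677: 31 days (March has 31).
Apr 8, 1677 → May 8, 1677: 30 days (April has 30).
May 8, 1677 → Jun 8, 1677: 31 days (May has 31).
Jun 8, 1677 → Jul 8, 1677: 30 days (June has 30).
Jul 8, 1677 → Aug 8, 1677: 31 days (July has 31).
Aug 8, 1677 → Aug 19, 1677: 11 days.
Total: 7469 days.

7469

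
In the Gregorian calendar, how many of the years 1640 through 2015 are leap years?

Multiples of 4 in [1640,2015]: 94.
Of those, multiples of 100: 4 (not leap unless ÷400).
Multiples of 400: 1.
Leap years = 94 − 4 + 1 = 91.

91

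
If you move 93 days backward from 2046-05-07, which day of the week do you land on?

May 7, 2046 is a Monday.
93 mod 7 = 2, so 93 days before a Monday is Monday − 2 = Saturday.

Saturday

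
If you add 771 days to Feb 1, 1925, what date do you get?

+365 (one year) → Feb 1, 1926 (406 left).
+365 (one year) → Feb 1, 1927 (41 left).
Feb has 28 days: +28 → Mar 1, 1927 (13 left).
+13 → Mar 14, 1927.

March 14, 1927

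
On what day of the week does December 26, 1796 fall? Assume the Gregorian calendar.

Monday

Doomsday rule: the anchor day for the 1700s is Sunday. For year 96: 96÷12 = 8 r 0, and 0÷4 = 0, so 8+0+0 = 8.
Sunday + 8 ≡ Monday — that's 1796's doomsday.
In December the doomsday date is Dec 12.
Dec 26 is 14 days after Dec 12; 14 mod 7 = 0, so Monday + 0 = Monday.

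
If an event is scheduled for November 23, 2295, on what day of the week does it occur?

Saturday

Doomsday rule: the anchor day for the 2200s is Friday. For year 95: 95÷12 = 7 r 11, and 11÷4 = 2, so 7+11+2 = 20.
Friday + 20 ≡ Thursday — that's 2295's doomsday.
In November the doomsday date is Nov 7.
Nov 23 is 16 days after Nov 7; 16 mod 7 = 2, so Thursday + 2 = Saturday.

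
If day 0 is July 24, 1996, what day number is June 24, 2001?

Jul 24, 1996 → Jul 24, 1997: 365 days.
Jul 24, 1997 → Jul 24, 1998: 365 days.
Jul 24, 1998 → Jul 24, 1999: 365 days.
Jul 24, 1999 → Jul 24, 2000: 366 days (Feb 29, 2000 is in that span).
Jul 24, 2000 → Aug 24, 2000: 31 days (July has 31).
Aug 24, 2000 → Sep 24, 2000: 31 days (August has 31).
Sep 24, 2000 → Oct 24, 2000: 30 days (September has 30).
Oct 24, 2000 → Nov 24, 2000: 31 days (October has 31).
Nov 24, 2000 → Dec 24, 2000: 30 days (November has 30).
Dec 24, 2000 → Jan 24, 2001: 31 days (December has 31).
Jan 24, 2001 → Feb 24, 2001: 31 days (January has 31).
Feb 24, 2001 → Mar 24, 2001: 28 days (February has 28).
Mar 24, 2001 → Apr 24, 2001: 31 days (March has 31).
Apr 24, 2001 → May 24, 2001: 30 days (April has 30).
May 24, 2001 → Jun 24, 2001: 31 days.
Total: 1796 days.

1796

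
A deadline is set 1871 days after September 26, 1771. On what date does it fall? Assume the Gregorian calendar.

November 9, 1776

+366 (one year; includes Feb 29, 1772) → Sep 26, 1772 (1505 left).
+365 (one year) → Sep 26, 1773 (1140 left).
+365 (one year) → Sep 26, 1774 (775 left).
+365 (one year) → Sep 26, 1775 (410 left).
+366 (one year; includes Feb 29, 1776) → Sep 26, 1776 (44 left).
Sep has 30 days: +5 → Oct 1, 1776 (39 left).
Oct has 31 days: +31 → Nov 1, 1776 (8 left).
+8 → Nov 9, 1776.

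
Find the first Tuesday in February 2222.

February 1, 2222 is a Friday.
The first Tuesday is therefore February 5 (4 days later).

February 5, 2222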